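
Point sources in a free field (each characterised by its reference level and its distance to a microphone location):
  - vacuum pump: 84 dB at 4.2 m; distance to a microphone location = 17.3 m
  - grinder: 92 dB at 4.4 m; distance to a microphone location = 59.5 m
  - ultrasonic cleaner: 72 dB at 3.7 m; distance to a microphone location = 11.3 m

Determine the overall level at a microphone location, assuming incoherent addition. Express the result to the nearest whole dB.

Apply inverse-square spreading to bring every level to the receiver, then sum 10^(L/10).
vacuum pump: 84 − 20·log₁₀(17.3/4.2) = 84 − 12.30 = 71.70 dB.
grinder: 92 − 20·log₁₀(59.5/4.4) = 92 − 22.62 = 69.38 dB.
ultrasonic cleaner: 72 − 20·log₁₀(11.3/3.7) = 72 − 9.70 = 62.30 dB.
Σ 10^(L/10) = 2.517e+07 → L_total = 10·log₁₀(2.517e+07) = 74.01 dB.

74 dB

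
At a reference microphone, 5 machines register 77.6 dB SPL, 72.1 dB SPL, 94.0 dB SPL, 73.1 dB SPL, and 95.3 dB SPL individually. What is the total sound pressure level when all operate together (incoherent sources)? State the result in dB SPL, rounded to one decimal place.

97.8 dB SPL

Incoherent sources combine by intensity addition: L_total = 10·log₁₀(Σ 10^(L_i/10)).
Σ 10^(L/10) = 10^(77.6/10) + 10^(72.1/10) + 10^(94.0/10) + 10^(73.1/10) + 10^(95.3/10) = 5.995e+09.
L_total = 10·log₁₀(5.995e+09) = 97.78 dB SPL.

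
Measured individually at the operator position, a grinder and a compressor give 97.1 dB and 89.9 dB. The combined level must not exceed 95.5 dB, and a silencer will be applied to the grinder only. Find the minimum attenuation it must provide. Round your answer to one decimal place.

3.0 dB

Fixed contribution from the other source: Σ 10^(L/10) = 10^(89.9/10) = 9.772e+08 (89.90 dB).
To meet 95.5 dB overall, the treated grinder may contribute at most 10^(95.5/10) − 9.772e+08 = 2.571e+09, i.e. 94.10 dB.
Required insertion loss = 97.1 − 94.10 = 3.00 dB.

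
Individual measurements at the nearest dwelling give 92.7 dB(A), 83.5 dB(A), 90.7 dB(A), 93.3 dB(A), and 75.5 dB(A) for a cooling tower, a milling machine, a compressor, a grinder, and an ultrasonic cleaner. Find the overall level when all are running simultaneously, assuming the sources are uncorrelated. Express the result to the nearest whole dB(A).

Incoherent sources combine by intensity addition: L_total = 10·log₁₀(Σ 10^(L_i/10)).
Σ 10^(L/10) = 10^(92.7/10) + 10^(83.5/10) + 10^(90.7/10) + 10^(93.3/10) + 10^(75.5/10) = 5.434e+09.
L_total = 10·log₁₀(5.434e+09) = 97.35 dB(A).

97 dB(A)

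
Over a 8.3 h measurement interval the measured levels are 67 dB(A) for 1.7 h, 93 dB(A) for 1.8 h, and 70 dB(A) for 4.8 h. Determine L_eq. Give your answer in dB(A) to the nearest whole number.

L_eq = 10·log₁₀[(1/T)·Σ tᵢ·10^(Lᵢ/10)] with T = 8.3 h.
Σ tᵢ·10^(Lᵢ/10) = 1.7·10^(67/10) + 1.8·10^(93/10) + 4.8·10^(70/10) = 3.648e+09.
L_eq = 10·log₁₀(3.648e+09/8.3) = 86.43 dB(A).

86 dB(A)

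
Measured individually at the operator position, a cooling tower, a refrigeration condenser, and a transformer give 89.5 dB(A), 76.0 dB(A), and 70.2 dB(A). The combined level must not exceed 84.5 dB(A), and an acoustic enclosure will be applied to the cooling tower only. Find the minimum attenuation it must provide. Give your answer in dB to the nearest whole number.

6 dB

Everything except the cooling tower sums to 10^(76.0/10) + 10^(70.2/10) = 5.028e+07 in linear terms, 77.01 dB(A).
To meet 84.5 dB(A) overall, the treated cooling tower may contribute at most 10^(84.5/10) − 5.028e+07 = 2.316e+08, i.e. 83.65 dB(A).
Required insertion loss = 89.5 − 83.65 = 5.85 dB.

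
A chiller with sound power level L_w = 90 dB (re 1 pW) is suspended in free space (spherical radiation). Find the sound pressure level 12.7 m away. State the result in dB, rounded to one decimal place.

56.9 dB

The power spreads over a sphere of area 4π·r², so L_p = L_w − 10·log₁₀(4π·r²).
4π·r² = 2027 m², 10·log₁₀ of that is 33.068 dB.
L_p = 90 − 33.068 = 56.93 dB.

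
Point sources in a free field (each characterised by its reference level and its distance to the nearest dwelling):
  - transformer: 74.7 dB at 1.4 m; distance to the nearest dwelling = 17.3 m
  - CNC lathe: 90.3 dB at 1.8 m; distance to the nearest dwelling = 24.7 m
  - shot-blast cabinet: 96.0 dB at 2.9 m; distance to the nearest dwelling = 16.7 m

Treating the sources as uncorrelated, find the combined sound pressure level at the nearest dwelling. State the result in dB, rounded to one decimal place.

First find each source's level at the receiver (point-source: −20·log₁₀(r/r_ref)), then combine on an intensity basis.
transformer: 74.7 − 20·log₁₀(17.3/1.4) = 74.7 − 21.84 = 52.86 dB.
CNC lathe: 90.3 − 20·log₁₀(24.7/1.8) = 90.3 − 22.75 = 67.55 dB.
shot-blast cabinet: 96.0 − 20·log₁₀(16.7/2.9) = 96.0 − 15.21 = 80.79 dB.
Σ 10^(L/10) = 1.259e+08 → L_total = 10·log₁₀(1.259e+08) = 81.00 dB.

81.0 dB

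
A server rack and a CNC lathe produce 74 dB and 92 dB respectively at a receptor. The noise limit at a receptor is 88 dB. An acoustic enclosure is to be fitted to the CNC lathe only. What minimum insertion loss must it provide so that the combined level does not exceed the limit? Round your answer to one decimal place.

The untreated sources together contribute 10^(74/10) = 2.512e+07, i.e. 74.00 dB.
To meet 88 dB overall, the treated CNC lathe may contribute at most 10^(88/10) − 2.512e+07 = 6.058e+08, i.e. 87.82 dB.
So the CNC lathe must be reduced from 92 to 87.82 dB: IL = 4.18 dB.

4.2 dB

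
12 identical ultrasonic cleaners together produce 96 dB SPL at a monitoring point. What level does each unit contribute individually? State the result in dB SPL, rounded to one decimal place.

For N identical incoherent sources L_total = L₁ + 10·log₁₀ N, so L₁ = 96 − 10·log₁₀(12) = 96 − 10.792.

85.2 dB SPL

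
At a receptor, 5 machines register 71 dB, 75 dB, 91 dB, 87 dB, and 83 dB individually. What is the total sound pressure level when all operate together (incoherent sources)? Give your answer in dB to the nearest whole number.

93 dB

For uncorrelated sources the intensities add, so convert each level to linear form, sum, and take 10·log₁₀ of the total.
Σ 10^(L/10) = 10^(71/10) + 10^(75/10) + 10^(91/10) + 10^(87/10) + 10^(83/10) = 2.004e+09.
L_total = 10·log₁₀(2.004e+09) = 93.02 dB.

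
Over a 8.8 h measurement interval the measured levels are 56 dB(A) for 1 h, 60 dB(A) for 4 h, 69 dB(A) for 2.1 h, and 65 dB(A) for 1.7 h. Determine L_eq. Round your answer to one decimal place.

L_eq = 10·log₁₀[(1/T)·Σ tᵢ·10^(Lᵢ/10)] with T = 8.8 h.
Σ tᵢ·10^(Lᵢ/10) = 1·10^(56/10) + 4·10^(60/10) + 2.1·10^(69/10) + 1.7·10^(65/10) = 2.645e+07.
L_eq = 10·log₁₀(2.645e+07/8.8) = 64.78 dB(A).

64.8 dB(A)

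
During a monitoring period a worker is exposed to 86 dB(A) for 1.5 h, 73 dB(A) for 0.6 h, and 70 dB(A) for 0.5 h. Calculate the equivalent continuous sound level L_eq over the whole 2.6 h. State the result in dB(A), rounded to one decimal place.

83.7 dB(A)

The energy average is taken in the linear domain: L_eq = 10·log₁₀[(Σ tᵢ·10^(Lᵢ/10))/T], T = 2.6 h.
Σ tᵢ·10^(Lᵢ/10) = 1.5·10^(86/10) + 0.6·10^(73/10) + 0.5·10^(70/10) = 6.141e+08.
L_eq = 10·log₁₀(6.141e+08/2.6) = 83.73 dB(A).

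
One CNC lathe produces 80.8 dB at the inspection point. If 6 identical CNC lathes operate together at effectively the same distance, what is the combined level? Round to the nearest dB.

With 6 equal, uncorrelated contributions the intensity is 6× that of one unit, giving a rise of 10·log₁₀ 6.
L_total = 80.8 + 10·log₁₀(6) = 80.8 + 7.782 = 88.58 dB.

89 dB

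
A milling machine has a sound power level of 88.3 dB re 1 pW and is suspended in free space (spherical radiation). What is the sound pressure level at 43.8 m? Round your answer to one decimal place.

44.5 dB

The power spreads over a sphere of area 4π·r², so L_p = L_w − 10·log₁₀(4π·r²).
4π·r² = 2.411e+04 m², 10·log₁₀ of that is 43.822 dB.
L_p = 88.3 − 43.822 = 44.48 dB.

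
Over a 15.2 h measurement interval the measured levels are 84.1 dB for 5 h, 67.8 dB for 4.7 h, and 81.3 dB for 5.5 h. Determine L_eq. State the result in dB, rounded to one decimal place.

The energy average is taken in the linear domain: L_eq = 10·log₁₀[(Σ tᵢ·10^(Lᵢ/10))/T], T = 15.2 h.
Σ tᵢ·10^(Lᵢ/10) = 5·10^(84.1/10) + 4.7·10^(67.8/10) + 5.5·10^(81.3/10) = 2.055e+09.
L_eq = 10·log₁₀(2.055e+09/15.2) = 81.31 dB.

81.3 dB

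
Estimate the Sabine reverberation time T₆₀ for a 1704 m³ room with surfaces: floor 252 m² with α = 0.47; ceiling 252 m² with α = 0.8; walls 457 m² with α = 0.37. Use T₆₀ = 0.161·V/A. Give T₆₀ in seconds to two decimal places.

0.56 s

A = Σ Sᵢαᵢ = 252·0.47 + 252·0.8 + 457·0.37 = 489.13 m².
T₆₀ = 0.161 × 1704 / 489.13 = 0.561 s.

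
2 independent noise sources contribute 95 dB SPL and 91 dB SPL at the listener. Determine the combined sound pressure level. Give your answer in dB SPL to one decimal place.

Incoherent sources combine by intensity addition: L_total = 10·log₁₀(Σ 10^(L_i/10)).
Σ 10^(L/10) = 10^(95/10) + 10^(91/10) = 4.421e+09.
L_total = 10·log₁₀(4.421e+09) = 96.46 dB SPL.

96.5 dB SPL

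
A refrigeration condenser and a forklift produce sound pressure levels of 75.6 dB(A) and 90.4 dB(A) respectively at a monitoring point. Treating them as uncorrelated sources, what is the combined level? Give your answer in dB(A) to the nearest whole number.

For uncorrelated sources the intensities add, so convert each level to linear form, sum, and take 10·log₁₀ of the total.
Σ 10^(L/10) = 10^(75.6/10) + 10^(90.4/10) = 1.133e+09.
L_total = 10·log₁₀(1.133e+09) = 90.54 dB(A).

91 dB(A)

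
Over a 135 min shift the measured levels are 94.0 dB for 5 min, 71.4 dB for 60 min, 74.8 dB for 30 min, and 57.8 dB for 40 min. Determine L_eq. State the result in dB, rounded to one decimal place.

L_eq = 10·log₁₀[(1/T)·Σ tᵢ·10^(Lᵢ/10)] with T = 135 min.
Σ tᵢ·10^(Lᵢ/10) = 5·10^(94.0/10) + 60·10^(71.4/10) + 30·10^(74.8/10) + 40·10^(57.8/10) = 1.432e+10.
L_eq = 10·log₁₀(1.432e+10/135) = 80.26 dB.

80.3 dB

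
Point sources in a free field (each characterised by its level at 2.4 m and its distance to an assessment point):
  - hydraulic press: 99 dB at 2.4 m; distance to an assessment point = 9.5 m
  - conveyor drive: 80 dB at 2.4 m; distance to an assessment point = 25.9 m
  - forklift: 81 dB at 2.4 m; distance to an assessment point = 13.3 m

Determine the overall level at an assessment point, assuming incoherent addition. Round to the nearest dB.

87 dB

Propagate each source to the receiver with L = L_ref − 20·log₁₀(r/r_ref), then add intensities.
hydraulic press: 99 − 20·log₁₀(9.5/2.4) = 99 − 11.95 = 87.05 dB.
conveyor drive: 80 − 20·log₁₀(25.9/2.4) = 80 − 20.66 = 59.34 dB.
forklift: 81 − 20·log₁₀(13.3/2.4) = 81 − 14.87 = 66.13 dB.
Σ 10^(L/10) = 5.119e+08 → L_total = 10·log₁₀(5.119e+08) = 87.09 dB.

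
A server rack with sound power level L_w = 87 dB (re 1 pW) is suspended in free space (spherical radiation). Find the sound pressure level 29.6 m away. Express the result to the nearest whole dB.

Free-field spherical radiation: L_p = L_w − 10·log₁₀(4π·r²), r = 29.6 m.
4π·r² = 1.101e+04 m², 10·log₁₀ of that is 40.418 dB.
L_p = 87 − 40.418 = 46.58 dB.

47 dB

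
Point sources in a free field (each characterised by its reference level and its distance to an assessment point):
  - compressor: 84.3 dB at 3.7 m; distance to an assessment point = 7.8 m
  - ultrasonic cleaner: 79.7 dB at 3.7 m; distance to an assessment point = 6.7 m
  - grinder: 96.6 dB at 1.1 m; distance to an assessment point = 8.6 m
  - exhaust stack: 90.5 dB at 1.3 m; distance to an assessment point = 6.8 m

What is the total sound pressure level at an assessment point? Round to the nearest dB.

First find each source's level at the receiver (point-source: −20·log₁₀(r/r_ref)), then combine on an intensity basis.
compressor: 84.3 − 20·log₁₀(7.8/3.7) = 84.3 − 6.48 = 77.82 dB.
ultrasonic cleaner: 79.7 − 20·log₁₀(6.7/3.7) = 79.7 − 5.16 = 74.54 dB.
grinder: 96.6 − 20·log₁₀(8.6/1.1) = 96.6 − 17.86 = 78.74 dB.
exhaust stack: 90.5 − 20·log₁₀(6.8/1.3) = 90.5 − 14.37 = 76.13 dB.
Σ 10^(L/10) = 2.048e+08 → L_total = 10·log₁₀(2.048e+08) = 83.11 dB.

83 dB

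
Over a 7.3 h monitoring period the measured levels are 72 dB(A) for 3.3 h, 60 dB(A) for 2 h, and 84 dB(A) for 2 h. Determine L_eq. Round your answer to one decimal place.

78.8 dB(A)

The energy average is taken in the linear domain: L_eq = 10·log₁₀[(Σ tᵢ·10^(Lᵢ/10))/T], T = 7.3 h.
Σ tᵢ·10^(Lᵢ/10) = 3.3·10^(72/10) + 2·10^(60/10) + 2·10^(84/10) = 5.567e+08.
L_eq = 10·log₁₀(5.567e+08/7.3) = 78.82 dB(A).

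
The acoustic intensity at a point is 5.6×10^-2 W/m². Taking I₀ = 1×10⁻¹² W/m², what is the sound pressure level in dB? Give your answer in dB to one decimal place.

107.5 dB

L = 10·log₁₀(I/I₀) = 10·log₁₀(5.6×10^-2/10⁻¹²) = 10·log₁₀(5.6×10^10).
L = 10·(0.7482 + 10) = 107.48 dB.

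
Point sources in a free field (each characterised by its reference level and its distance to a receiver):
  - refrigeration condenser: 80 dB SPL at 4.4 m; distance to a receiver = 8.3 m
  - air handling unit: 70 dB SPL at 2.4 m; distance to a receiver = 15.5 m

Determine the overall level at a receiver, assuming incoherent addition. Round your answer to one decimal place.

Propagate each source to the receiver with L = L_ref − 20·log₁₀(r/r_ref), then add intensities.
refrigeration condenser: 80 − 20·log₁₀(8.3/4.4) = 80 − 5.51 = 74.49 dB SPL.
air handling unit: 70 − 20·log₁₀(15.5/2.4) = 70 − 16.20 = 53.80 dB SPL.
Σ 10^(L/10) = 2.834e+07 → L_total = 10·log₁₀(2.834e+07) = 74.52 dB SPL.

74.5 dB SPL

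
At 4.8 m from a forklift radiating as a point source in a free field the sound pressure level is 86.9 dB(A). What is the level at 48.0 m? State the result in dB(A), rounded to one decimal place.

Spherical spreading from a point source gives a 20·log₁₀(r₂/r₁) drop.
L₂ = 86.9 − 20·log₁₀(48.0/4.8) = 86.9 − 20.000 = 66.90 dB(A).

66.9 dB(A)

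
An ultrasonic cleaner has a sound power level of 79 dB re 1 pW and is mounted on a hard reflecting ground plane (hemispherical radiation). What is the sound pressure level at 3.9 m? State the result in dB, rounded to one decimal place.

59.2 dB

The power spreads over a hemisphere of area 2π·r², so L_p = L_w − 10·log₁₀(2π·r²).
2π·r² = 95.57 m², 10·log₁₀ of that is 19.803 dB.
L_p = 79 − 19.803 = 59.20 dB.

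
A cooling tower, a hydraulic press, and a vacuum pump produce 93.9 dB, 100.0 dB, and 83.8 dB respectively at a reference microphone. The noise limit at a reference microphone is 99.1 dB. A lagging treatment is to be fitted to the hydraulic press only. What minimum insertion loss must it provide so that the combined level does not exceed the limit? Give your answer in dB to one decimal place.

Fixed contribution from the other sources: Σ 10^(L/10) = 10^(93.9/10) + 10^(83.8/10) = 2.695e+09 (94.30 dB).
The limit corresponds to 10^(99.1/10) = 8.128e+09; subtracting the fixed part leaves 5.434e+09 for the hydraulic press, i.e. 97.35 dB.
So the hydraulic press must be reduced from 100.0 to 97.35 dB: IL = 2.65 dB.

2.6 dB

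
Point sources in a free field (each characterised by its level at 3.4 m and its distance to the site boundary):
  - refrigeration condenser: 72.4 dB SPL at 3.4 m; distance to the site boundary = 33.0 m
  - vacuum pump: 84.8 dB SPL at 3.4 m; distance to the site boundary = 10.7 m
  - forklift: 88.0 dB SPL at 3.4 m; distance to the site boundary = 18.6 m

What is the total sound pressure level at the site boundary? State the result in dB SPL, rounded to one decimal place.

77.1 dB SPL

First find each source's level at the receiver (point-source: −20·log₁₀(r/r_ref)), then combine on an intensity basis.
refrigeration condenser: 72.4 − 20·log₁₀(33.0/3.4) = 72.4 − 19.74 = 52.66 dB SPL.
vacuum pump: 84.8 − 20·log₁₀(10.7/3.4) = 84.8 − 9.96 = 74.84 dB SPL.
forklift: 88.0 − 20·log₁₀(18.6/3.4) = 88.0 − 14.76 = 73.24 dB SPL.
Σ 10^(L/10) = 5.176e+07 → L_total = 10·log₁₀(5.176e+07) = 77.14 dB SPL.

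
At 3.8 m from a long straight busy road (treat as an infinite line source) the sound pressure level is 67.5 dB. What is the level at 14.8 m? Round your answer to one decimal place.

61.6 dB

Line-source attenuation: ΔL = 10·log₁₀(r₂/r₁) = 10·log₁₀(14.8/3.8) = 5.905 dB.
L₂ = 67.5 − 10·log₁₀(14.8/3.8) = 67.5 − 5.905 = 61.60 dB.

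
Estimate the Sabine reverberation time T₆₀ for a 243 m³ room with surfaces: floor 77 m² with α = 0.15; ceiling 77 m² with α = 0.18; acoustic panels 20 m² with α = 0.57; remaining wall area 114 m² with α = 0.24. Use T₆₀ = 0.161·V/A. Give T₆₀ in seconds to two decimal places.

Total absorption A = 77·0.15 + 77·0.18 + 20·0.57 + 114·0.24 = 64.17 m² sabins.
T₆₀ = 0.161 × 243 / 64.17 = 0.610 s.

0.61 s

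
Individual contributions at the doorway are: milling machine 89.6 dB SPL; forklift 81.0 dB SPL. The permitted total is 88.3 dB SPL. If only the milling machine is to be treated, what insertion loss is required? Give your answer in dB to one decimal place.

Fixed contribution from the other source: Σ 10^(L/10) = 10^(81.0/10) = 1.259e+08 (81.00 dB SPL).
To meet 88.3 dB SPL overall, the treated milling machine may contribute at most 10^(88.3/10) − 1.259e+08 = 5.502e+08, i.e. 87.41 dB SPL.
Required insertion loss = 89.6 − 87.41 = 2.19 dB.

2.2 dB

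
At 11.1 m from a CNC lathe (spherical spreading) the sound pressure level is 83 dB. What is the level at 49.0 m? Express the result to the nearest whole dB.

70 dB

Spherical spreading from a point source gives a 20·log₁₀(r₂/r₁) drop.
L₂ = 83 − 20·log₁₀(49.0/11.1) = 83 − 12.897 = 70.10 dB.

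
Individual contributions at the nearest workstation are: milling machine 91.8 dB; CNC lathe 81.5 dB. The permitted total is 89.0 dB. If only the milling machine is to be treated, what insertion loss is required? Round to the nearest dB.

4 dB

The untreated sources together contribute 10^(81.5/10) = 1.413e+08, i.e. 81.50 dB.
To meet 89.0 dB overall, the treated milling machine may contribute at most 10^(89.0/10) − 1.413e+08 = 6.531e+08, i.e. 88.15 dB.
So the milling machine must be reduced from 91.8 to 88.15 dB: IL = 3.65 dB.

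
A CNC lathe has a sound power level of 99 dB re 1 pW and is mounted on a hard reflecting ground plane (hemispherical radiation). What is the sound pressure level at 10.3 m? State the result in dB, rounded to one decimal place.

The power spreads over a hemisphere of area 2π·r², so L_p = L_w − 10·log₁₀(2π·r²).
2π·r² = 666.6 m², 10·log₁₀ of that is 28.239 dB.
L_p = 99 − 28.239 = 70.76 dB.

70.8 dB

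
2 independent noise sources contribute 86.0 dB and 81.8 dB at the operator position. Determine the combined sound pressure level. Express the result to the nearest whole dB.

87 dB

Incoherent sources combine by intensity addition: L_total = 10·log₁₀(Σ 10^(L_i/10)).
Σ 10^(L/10) = 10^(86.0/10) + 10^(81.8/10) = 5.495e+08.
L_total = 10·log₁₀(5.495e+08) = 87.40 dB.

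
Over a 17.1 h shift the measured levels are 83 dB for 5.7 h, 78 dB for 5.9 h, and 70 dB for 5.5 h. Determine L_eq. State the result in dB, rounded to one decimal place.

79.6 dB

Weight each interval's intensity by its duration and average over T = 17.1 h:
Σ tᵢ·10^(Lᵢ/10) = 5.7·10^(83/10) + 5.9·10^(78/10) + 5.5·10^(70/10) = 1.565e+09.
L_eq = 10·log₁₀(1.565e+09/17.1) = 79.61 dB.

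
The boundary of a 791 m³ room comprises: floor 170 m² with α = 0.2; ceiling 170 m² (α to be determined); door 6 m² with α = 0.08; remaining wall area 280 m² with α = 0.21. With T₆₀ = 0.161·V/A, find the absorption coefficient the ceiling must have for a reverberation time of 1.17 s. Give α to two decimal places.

0.09

A = 0.161·V/T₆₀ = 0.161·791/1.17 = 108.85 m² sabins.
Absorption from the other surfaces = 170·0.2 + 6·0.08 + 280·0.21 = 93.28 m², so the ceiling must supply 15.57 m² over 170 m².
α = 15.57/170 = 0.092.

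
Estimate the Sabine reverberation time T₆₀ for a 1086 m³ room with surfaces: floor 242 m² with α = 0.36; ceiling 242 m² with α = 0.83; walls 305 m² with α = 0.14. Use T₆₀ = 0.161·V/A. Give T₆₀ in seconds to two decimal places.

0.53 s

Summing Sᵢαᵢ: 242·0.36 + 242·0.83 + 305·0.14 = 330.68 m².
T₆₀ = 0.161·V/A = 0.161·1086/330.68 = 0.529 s.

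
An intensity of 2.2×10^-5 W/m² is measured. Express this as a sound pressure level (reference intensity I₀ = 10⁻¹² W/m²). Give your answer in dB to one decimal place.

I/I₀ = 2.2×10^-5/10⁻¹² = 2.2×10^7, and L = 10·log₁₀(I/I₀).
L = 10·(0.3424 + 7) = 73.42 dB.

73.4 dB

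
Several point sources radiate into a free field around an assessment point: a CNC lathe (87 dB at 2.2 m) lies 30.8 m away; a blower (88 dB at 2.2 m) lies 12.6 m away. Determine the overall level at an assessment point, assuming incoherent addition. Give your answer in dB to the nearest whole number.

73 dB

Apply inverse-square spreading to bring every level to the receiver, then sum 10^(L/10).
CNC lathe: 87 − 20·log₁₀(30.8/2.2) = 87 − 22.92 = 64.08 dB.
blower: 88 − 20·log₁₀(12.6/2.2) = 88 − 15.16 = 72.84 dB.
Σ 10^(L/10) = 2.179e+07 → L_total = 10·log₁₀(2.179e+07) = 73.38 dB.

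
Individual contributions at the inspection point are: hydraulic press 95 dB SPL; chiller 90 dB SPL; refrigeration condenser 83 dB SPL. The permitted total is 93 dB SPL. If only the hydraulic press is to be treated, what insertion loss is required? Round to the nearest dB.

The untreated sources together contribute 10^(90/10) + 10^(83/10) = 1.200e+09, i.e. 90.79 dB SPL.
To meet 93 dB SPL overall, the treated hydraulic press may contribute at most 10^(93/10) − 1.200e+09 = 7.957e+08, i.e. 89.01 dB SPL.
Required insertion loss = 95 − 89.01 = 5.99 dB.

6 dB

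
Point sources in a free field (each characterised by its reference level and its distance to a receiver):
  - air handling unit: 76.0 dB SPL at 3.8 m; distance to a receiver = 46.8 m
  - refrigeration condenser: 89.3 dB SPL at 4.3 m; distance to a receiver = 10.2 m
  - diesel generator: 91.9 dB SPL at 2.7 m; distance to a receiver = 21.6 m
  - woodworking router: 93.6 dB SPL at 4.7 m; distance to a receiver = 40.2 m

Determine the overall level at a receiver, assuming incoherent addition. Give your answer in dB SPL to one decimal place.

Apply inverse-square spreading to bring every level to the receiver, then sum 10^(L/10).
air handling unit: 76.0 − 20·log₁₀(46.8/3.8) = 76.0 − 21.81 = 54.19 dB SPL.
refrigeration condenser: 89.3 − 20·log₁₀(10.2/4.3) = 89.3 − 7.50 = 81.80 dB SPL.
diesel generator: 91.9 − 20·log₁₀(21.6/2.7) = 91.9 − 18.06 = 73.84 dB SPL.
woodworking router: 93.6 − 20·log₁₀(40.2/4.7) = 93.6 − 18.64 = 74.96 dB SPL.
Σ 10^(L/10) = 2.070e+08 → L_total = 10·log₁₀(2.070e+08) = 83.16 dB SPL.

83.2 dB SPL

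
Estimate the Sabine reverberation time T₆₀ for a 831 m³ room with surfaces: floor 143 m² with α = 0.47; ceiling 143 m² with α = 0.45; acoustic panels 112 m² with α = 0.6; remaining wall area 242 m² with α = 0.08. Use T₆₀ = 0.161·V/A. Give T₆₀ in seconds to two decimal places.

Total absorption A = 143·0.47 + 143·0.45 + 112·0.6 + 242·0.08 = 218.12 m² sabins.
T₆₀ = 0.161·V/A = 0.161·831/218.12 = 0.613 s.

0.61 s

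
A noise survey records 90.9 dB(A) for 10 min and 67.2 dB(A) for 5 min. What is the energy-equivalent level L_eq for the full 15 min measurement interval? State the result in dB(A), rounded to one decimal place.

89.1 dB(A)

The energy average is taken in the linear domain: L_eq = 10·log₁₀[(Σ tᵢ·10^(Lᵢ/10))/T], T = 15 min.
Σ tᵢ·10^(Lᵢ/10) = 10·10^(90.9/10) + 5·10^(67.2/10) = 1.233e+10.
L_eq = 10·log₁₀(1.233e+10/15) = 89.15 dB(A).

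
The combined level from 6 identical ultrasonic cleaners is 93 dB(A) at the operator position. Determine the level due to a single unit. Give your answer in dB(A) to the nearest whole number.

For N identical incoherent sources L_total = L₁ + 10·log₁₀ N, so L₁ = 93 − 10·log₁₀(6) = 93 − 7.782.

85 dB(A)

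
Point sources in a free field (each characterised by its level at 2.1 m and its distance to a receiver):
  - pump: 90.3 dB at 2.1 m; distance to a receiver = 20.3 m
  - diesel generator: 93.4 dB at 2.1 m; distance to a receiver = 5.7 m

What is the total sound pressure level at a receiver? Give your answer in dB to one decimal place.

84.9 dB

First find each source's level at the receiver (point-source: −20·log₁₀(r/r_ref)), then combine on an intensity basis.
pump: 90.3 − 20·log₁₀(20.3/2.1) = 90.3 − 19.71 = 70.59 dB.
diesel generator: 93.4 − 20·log₁₀(5.7/2.1) = 93.4 − 8.67 = 84.73 dB.
Σ 10^(L/10) = 3.084e+08 → L_total = 10·log₁₀(3.084e+08) = 84.89 dB.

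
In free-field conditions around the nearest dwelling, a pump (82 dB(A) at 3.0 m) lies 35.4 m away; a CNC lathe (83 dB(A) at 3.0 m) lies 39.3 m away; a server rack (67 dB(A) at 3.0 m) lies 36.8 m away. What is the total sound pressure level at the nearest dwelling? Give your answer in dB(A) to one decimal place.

Apply inverse-square spreading to bring every level to the receiver, then sum 10^(L/10).
pump: 82 − 20·log₁₀(35.4/3.0) = 82 − 21.44 = 60.56 dB(A).
CNC lathe: 83 − 20·log₁₀(39.3/3.0) = 83 − 22.35 = 60.65 dB(A).
server rack: 67 − 20·log₁₀(36.8/3.0) = 67 − 21.77 = 45.23 dB(A).
Σ 10^(L/10) = 2.334e+06 → L_total = 10·log₁₀(2.334e+06) = 63.68 dB(A).

63.7 dB(A)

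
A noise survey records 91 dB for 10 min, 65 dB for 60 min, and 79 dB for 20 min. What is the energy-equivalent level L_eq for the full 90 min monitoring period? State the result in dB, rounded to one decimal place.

L_eq = 10·log₁₀[(1/T)·Σ tᵢ·10^(Lᵢ/10)] with T = 90 min.
Σ tᵢ·10^(Lᵢ/10) = 10·10^(91/10) + 60·10^(65/10) + 20·10^(79/10) = 1.437e+10.
L_eq = 10·log₁₀(1.437e+10/90) = 82.03 dB.

82.0 dB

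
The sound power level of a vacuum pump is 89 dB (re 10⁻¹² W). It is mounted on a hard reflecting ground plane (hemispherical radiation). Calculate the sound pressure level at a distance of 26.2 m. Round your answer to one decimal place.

L_p = L_w − 10·log₁₀(2π·r²) with r = 26.2 m.
2π·r² = 4313 m², 10·log₁₀ of that is 36.348 dB.
L_p = 89 − 36.348 = 52.65 dB.

52.7 dB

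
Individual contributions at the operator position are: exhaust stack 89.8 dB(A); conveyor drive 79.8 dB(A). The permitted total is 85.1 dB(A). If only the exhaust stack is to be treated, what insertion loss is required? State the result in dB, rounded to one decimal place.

Fixed contribution from the other source: Σ 10^(L/10) = 10^(79.8/10) = 9.550e+07 (79.80 dB(A)).
The limit corresponds to 10^(85.1/10) = 3.236e+08; subtracting the fixed part leaves 2.281e+08 for the exhaust stack, i.e. 83.58 dB(A).
Required insertion loss = 89.8 − 83.58 = 6.22 dB.

6.2 dB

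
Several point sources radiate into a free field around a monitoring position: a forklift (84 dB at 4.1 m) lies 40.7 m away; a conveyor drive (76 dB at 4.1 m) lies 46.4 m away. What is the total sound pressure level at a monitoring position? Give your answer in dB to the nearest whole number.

Propagate each source to the receiver with L = L_ref − 20·log₁₀(r/r_ref), then add intensities.
forklift: 84 − 20·log₁₀(40.7/4.1) = 84 − 19.94 = 64.06 dB.
conveyor drive: 76 − 20·log₁₀(46.4/4.1) = 76 − 21.07 = 54.93 dB.
Σ 10^(L/10) = 2.860e+06 → L_total = 10·log₁₀(2.860e+06) = 64.56 dB.

65 dB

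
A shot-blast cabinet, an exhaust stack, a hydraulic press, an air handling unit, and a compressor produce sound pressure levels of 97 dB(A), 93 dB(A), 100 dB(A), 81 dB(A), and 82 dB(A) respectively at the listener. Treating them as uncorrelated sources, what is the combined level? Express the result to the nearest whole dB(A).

For uncorrelated sources the intensities add, so convert each level to linear form, sum, and take 10·log₁₀ of the total.
Σ 10^(L/10) = 10^(97/10) + 10^(93/10) + 10^(100/10) + 10^(81/10) + 10^(82/10) = 1.729e+10.
L_total = 10·log₁₀(1.729e+10) = 102.38 dB(A).

102 dB(A)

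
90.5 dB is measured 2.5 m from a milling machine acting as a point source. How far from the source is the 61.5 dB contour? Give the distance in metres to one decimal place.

70.5 m

The 29.0 dB drop corresponds to a distance ratio of 10^(29.0/20) for a point source.
r₂ = 2.5·10^((90.5−61.5)/20) = 2.5·10^(29.0/20) = 70.46 m.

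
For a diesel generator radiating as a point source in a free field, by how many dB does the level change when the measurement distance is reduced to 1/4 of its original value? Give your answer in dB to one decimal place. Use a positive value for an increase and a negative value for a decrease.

+12.0 dB

A point source loses 6 dB per doubling of distance; generally ΔL = −20·log₁₀(r₂/r₁).
ΔL = −20·log₁₀(0.25) = +12.04 dB.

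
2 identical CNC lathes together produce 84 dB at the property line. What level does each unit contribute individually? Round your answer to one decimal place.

2 equal contributions raise the level by 10·log₁₀ 2 = 3.010 dB, so each unit alone gives 84 − 3.010.

81.0 dB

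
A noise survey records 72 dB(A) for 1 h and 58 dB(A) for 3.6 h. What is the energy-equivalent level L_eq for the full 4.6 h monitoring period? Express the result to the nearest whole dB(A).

L_eq = 10·log₁₀[(1/T)·Σ tᵢ·10^(Lᵢ/10)] with T = 4.6 h.
Σ tᵢ·10^(Lᵢ/10) = 1·10^(72/10) + 3.6·10^(58/10) = 1.812e+07.
L_eq = 10·log₁₀(1.812e+07/4.6) = 65.95 dB(A).

66 dB(A)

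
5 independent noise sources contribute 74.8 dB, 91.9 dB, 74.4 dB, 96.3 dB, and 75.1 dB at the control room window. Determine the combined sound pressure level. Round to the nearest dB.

98 dB

Incoherent sources combine by intensity addition: L_total = 10·log₁₀(Σ 10^(L_i/10)).
Σ 10^(L/10) = 10^(74.8/10) + 10^(91.9/10) + 10^(74.4/10) + 10^(96.3/10) + 10^(75.1/10) = 5.905e+09.
L_total = 10·log₁₀(5.905e+09) = 97.71 dB.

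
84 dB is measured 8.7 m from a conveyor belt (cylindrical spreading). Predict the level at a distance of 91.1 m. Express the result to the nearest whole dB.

Cylindrical spreading from a line source gives a 10·log₁₀(r₂/r₁) drop.
L₂ = 84 − 10·log₁₀(91.1/8.7) = 84 − 10.200 = 73.80 dB.

74 dB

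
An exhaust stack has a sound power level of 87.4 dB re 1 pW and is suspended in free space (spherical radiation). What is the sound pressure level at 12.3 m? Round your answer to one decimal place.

54.6 dB

The power spreads over a sphere of area 4π·r², so L_p = L_w − 10·log₁₀(4π·r²).
4π·r² = 1901 m², 10·log₁₀ of that is 32.790 dB.
L_p = 87.4 − 32.790 = 54.61 dB.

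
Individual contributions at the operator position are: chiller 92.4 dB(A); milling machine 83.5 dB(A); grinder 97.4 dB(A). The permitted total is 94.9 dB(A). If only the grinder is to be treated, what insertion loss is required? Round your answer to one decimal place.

The untreated sources together contribute 10^(92.4/10) + 10^(83.5/10) = 1.962e+09, i.e. 92.93 dB(A).
The limit corresponds to 10^(94.9/10) = 3.090e+09; subtracting the fixed part leaves 1.129e+09 for the grinder, i.e. 90.53 dB(A).
Required insertion loss = 97.4 − 90.53 = 6.87 dB.

6.9 dB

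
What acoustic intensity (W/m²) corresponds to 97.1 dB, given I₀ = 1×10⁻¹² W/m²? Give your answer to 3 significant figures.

0.00513 W/m²

I = I₀·10^(L/10) = 10⁻¹² × 10^(97.1/10) = 10^(-2.290).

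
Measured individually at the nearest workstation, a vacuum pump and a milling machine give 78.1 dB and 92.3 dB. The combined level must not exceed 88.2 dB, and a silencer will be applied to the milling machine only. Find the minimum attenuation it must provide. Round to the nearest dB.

5 dB

The untreated sources together contribute 10^(78.1/10) = 6.457e+07, i.e. 78.10 dB.
To meet 88.2 dB overall, the treated milling machine may contribute at most 10^(88.2/10) − 6.457e+07 = 5.961e+08, i.e. 87.75 dB.
Required insertion loss = 92.3 − 87.75 = 4.55 dB.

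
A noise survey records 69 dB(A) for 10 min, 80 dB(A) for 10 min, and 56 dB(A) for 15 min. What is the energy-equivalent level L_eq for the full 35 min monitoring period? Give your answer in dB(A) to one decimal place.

74.9 dB(A)

Weight each interval's intensity by its duration and average over T = 35 min:
Σ tᵢ·10^(Lᵢ/10) = 10·10^(69/10) + 10·10^(80/10) + 15·10^(56/10) = 1.085e+09.
L_eq = 10·log₁₀(1.085e+09/35) = 74.92 dB(A).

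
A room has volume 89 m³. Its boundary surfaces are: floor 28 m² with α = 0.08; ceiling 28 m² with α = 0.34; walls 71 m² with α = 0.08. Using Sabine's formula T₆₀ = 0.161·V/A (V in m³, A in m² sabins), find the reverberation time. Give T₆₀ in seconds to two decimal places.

Total absorption A = 28·0.08 + 28·0.34 + 71·0.08 = 17.44 m² sabins.
T₆₀ = 0.161·V/A = 0.161·89/17.44 = 0.822 s.

0.82 s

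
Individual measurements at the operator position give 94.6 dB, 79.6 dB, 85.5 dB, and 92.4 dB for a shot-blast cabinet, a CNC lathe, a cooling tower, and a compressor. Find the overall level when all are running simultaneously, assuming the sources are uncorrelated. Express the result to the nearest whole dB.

97 dB

Incoherent sources combine by intensity addition: L_total = 10·log₁₀(Σ 10^(L_i/10)).
Σ 10^(L/10) = 10^(94.6/10) + 10^(79.6/10) + 10^(85.5/10) + 10^(92.4/10) = 5.068e+09.
L_total = 10·log₁₀(5.068e+09) = 97.05 dB.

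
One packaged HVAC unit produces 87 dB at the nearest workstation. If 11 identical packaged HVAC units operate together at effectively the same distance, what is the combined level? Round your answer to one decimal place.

With 11 equal, uncorrelated contributions the intensity is 11× that of one unit, giving a rise of 10·log₁₀ 11.
L_total = 87 + 10·log₁₀(11) = 87 + 10.414 = 97.41 dB.

97.4 dB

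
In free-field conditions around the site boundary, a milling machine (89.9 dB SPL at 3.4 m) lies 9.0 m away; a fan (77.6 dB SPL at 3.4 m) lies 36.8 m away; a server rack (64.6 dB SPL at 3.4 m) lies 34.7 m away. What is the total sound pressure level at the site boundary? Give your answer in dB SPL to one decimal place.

First find each source's level at the receiver (point-source: −20·log₁₀(r/r_ref)), then combine on an intensity basis.
milling machine: 89.9 − 20·log₁₀(9.0/3.4) = 89.9 − 8.46 = 81.44 dB SPL.
fan: 77.6 − 20·log₁₀(36.8/3.4) = 77.6 − 20.69 = 56.91 dB SPL.
server rack: 64.6 − 20·log₁₀(34.7/3.4) = 64.6 − 20.18 = 44.42 dB SPL.
Σ 10^(L/10) = 1.400e+08 → L_total = 10·log₁₀(1.400e+08) = 81.46 dB SPL.

81.5 dB SPL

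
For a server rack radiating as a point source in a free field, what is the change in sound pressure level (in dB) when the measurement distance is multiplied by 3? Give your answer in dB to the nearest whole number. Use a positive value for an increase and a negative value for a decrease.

-10 dB

With spherical spreading the level changes by −20·log₁₀(r₂/r₁).
ΔL = −20·log₁₀(3) = -9.54 dB.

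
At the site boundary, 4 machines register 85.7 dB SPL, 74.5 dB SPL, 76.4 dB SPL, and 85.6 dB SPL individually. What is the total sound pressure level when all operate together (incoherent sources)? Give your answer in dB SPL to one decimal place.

Incoherent sources combine by intensity addition: L_total = 10·log₁₀(Σ 10^(L_i/10)).
Σ 10^(L/10) = 10^(85.7/10) + 10^(74.5/10) + 10^(76.4/10) + 10^(85.6/10) = 8.064e+08.
L_total = 10·log₁₀(8.064e+08) = 89.07 dB SPL.

89.1 dB SPL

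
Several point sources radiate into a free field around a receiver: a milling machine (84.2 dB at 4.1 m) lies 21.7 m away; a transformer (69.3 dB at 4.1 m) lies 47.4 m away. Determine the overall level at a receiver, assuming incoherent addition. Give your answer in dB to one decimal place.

Propagate each source to the receiver with L = L_ref − 20·log₁₀(r/r_ref), then add intensities.
milling machine: 84.2 − 20·log₁₀(21.7/4.1) = 84.2 − 14.47 = 69.73 dB.
transformer: 69.3 − 20·log₁₀(47.4/4.1) = 69.3 − 21.26 = 48.04 dB.
Σ 10^(L/10) = 9.453e+06 → L_total = 10·log₁₀(9.453e+06) = 69.76 dB.

69.8 dB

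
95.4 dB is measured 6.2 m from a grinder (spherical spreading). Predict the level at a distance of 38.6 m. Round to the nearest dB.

80 dB

Point-source attenuation: ΔL = 20·log₁₀(r₂/r₁) = 20·log₁₀(38.6/6.2) = 15.884 dB.
L₂ = 95.4 − 20·log₁₀(38.6/6.2) = 95.4 − 15.884 = 79.52 dB.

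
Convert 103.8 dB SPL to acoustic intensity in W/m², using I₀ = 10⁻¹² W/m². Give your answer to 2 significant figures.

L = 10·log₁₀(I/I₀) ⇒ I = I₀·10^(L/10) = 10⁻¹² × 10^10.38.

0.024 W/m²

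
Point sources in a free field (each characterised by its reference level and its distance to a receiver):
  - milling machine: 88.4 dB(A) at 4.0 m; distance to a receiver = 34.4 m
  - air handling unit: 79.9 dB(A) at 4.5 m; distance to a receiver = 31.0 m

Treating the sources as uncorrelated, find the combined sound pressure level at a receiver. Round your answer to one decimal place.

70.6 dB(A)

Propagate each source to the receiver with L = L_ref − 20·log₁₀(r/r_ref), then add intensities.
milling machine: 88.4 − 20·log₁₀(34.4/4.0) = 88.4 − 18.69 = 69.71 dB(A).
air handling unit: 79.9 − 20·log₁₀(31.0/4.5) = 79.9 − 16.76 = 63.14 dB(A).
Σ 10^(L/10) = 1.141e+07 → L_total = 10·log₁₀(1.141e+07) = 70.57 dB(A).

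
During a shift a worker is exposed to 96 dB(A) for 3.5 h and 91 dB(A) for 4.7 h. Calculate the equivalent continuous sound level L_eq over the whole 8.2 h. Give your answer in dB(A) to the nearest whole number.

94 dB(A)

The energy average is taken in the linear domain: L_eq = 10·log₁₀[(Σ tᵢ·10^(Lᵢ/10))/T], T = 8.2 h.
Σ tᵢ·10^(Lᵢ/10) = 3.5·10^(96/10) + 4.7·10^(91/10) = 1.985e+10.
L_eq = 10·log₁₀(1.985e+10/8.2) = 93.84 dB(A).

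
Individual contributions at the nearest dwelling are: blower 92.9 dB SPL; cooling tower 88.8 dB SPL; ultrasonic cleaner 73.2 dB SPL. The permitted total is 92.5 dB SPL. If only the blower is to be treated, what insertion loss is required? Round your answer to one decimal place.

2.9 dB

Fixed contribution from the other sources: Σ 10^(L/10) = 10^(88.8/10) + 10^(73.2/10) = 7.795e+08 (88.92 dB SPL).
To meet 92.5 dB SPL overall, the treated blower may contribute at most 10^(92.5/10) − 7.795e+08 = 9.988e+08, i.e. 89.99 dB SPL.
Required insertion loss = 92.9 − 89.99 = 2.91 dB.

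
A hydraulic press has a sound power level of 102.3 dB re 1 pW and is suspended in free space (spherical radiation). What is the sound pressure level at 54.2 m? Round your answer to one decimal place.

The power spreads over a sphere of area 4π·r², so L_p = L_w − 10·log₁₀(4π·r²).
4π·r² = 3.692e+04 m², 10·log₁₀ of that is 45.672 dB.
L_p = 102.3 − 45.672 = 56.63 dB.

56.6 dB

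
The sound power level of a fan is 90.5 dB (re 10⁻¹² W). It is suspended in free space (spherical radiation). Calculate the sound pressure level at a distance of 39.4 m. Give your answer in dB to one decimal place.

The power spreads over a sphere of area 4π·r², so L_p = L_w − 10·log₁₀(4π·r²).
4π·r² = 1.951e+04 m², 10·log₁₀ of that is 42.902 dB.
L_p = 90.5 − 42.902 = 47.60 dB.

47.6 dB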